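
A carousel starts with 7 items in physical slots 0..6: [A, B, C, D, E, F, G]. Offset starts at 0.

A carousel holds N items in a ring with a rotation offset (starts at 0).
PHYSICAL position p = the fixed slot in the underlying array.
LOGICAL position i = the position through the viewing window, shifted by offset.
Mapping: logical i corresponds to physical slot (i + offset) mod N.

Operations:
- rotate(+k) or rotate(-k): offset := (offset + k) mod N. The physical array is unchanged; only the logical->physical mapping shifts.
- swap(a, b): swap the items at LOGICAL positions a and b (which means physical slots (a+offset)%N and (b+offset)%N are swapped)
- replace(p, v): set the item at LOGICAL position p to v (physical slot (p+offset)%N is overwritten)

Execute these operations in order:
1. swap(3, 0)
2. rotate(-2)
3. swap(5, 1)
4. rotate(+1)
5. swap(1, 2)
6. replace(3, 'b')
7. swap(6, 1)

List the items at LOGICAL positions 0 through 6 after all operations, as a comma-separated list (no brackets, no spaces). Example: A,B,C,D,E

Answer: A,F,D,b,G,E,B

Derivation:
After op 1 (swap(3, 0)): offset=0, physical=[D,B,C,A,E,F,G], logical=[D,B,C,A,E,F,G]
After op 2 (rotate(-2)): offset=5, physical=[D,B,C,A,E,F,G], logical=[F,G,D,B,C,A,E]
After op 3 (swap(5, 1)): offset=5, physical=[D,B,C,G,E,F,A], logical=[F,A,D,B,C,G,E]
After op 4 (rotate(+1)): offset=6, physical=[D,B,C,G,E,F,A], logical=[A,D,B,C,G,E,F]
After op 5 (swap(1, 2)): offset=6, physical=[B,D,C,G,E,F,A], logical=[A,B,D,C,G,E,F]
After op 6 (replace(3, 'b')): offset=6, physical=[B,D,b,G,E,F,A], logical=[A,B,D,b,G,E,F]
After op 7 (swap(6, 1)): offset=6, physical=[F,D,b,G,E,B,A], logical=[A,F,D,b,G,E,B]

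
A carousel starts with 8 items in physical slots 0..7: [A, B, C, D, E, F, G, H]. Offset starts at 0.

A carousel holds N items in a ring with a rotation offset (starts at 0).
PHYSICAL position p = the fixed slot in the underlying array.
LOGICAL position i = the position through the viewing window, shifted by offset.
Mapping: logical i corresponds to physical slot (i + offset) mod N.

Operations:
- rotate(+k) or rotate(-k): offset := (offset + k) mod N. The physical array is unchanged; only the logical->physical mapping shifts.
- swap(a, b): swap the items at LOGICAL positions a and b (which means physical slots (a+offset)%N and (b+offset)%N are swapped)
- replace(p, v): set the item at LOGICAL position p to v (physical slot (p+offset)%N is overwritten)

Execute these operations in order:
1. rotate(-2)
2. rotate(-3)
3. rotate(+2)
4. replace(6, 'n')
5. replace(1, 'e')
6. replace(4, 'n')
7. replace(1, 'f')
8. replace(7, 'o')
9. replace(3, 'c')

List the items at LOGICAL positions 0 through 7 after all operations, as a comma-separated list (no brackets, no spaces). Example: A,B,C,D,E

Answer: F,f,H,c,n,C,n,o

Derivation:
After op 1 (rotate(-2)): offset=6, physical=[A,B,C,D,E,F,G,H], logical=[G,H,A,B,C,D,E,F]
After op 2 (rotate(-3)): offset=3, physical=[A,B,C,D,E,F,G,H], logical=[D,E,F,G,H,A,B,C]
After op 3 (rotate(+2)): offset=5, physical=[A,B,C,D,E,F,G,H], logical=[F,G,H,A,B,C,D,E]
After op 4 (replace(6, 'n')): offset=5, physical=[A,B,C,n,E,F,G,H], logical=[F,G,H,A,B,C,n,E]
After op 5 (replace(1, 'e')): offset=5, physical=[A,B,C,n,E,F,e,H], logical=[F,e,H,A,B,C,n,E]
After op 6 (replace(4, 'n')): offset=5, physical=[A,n,C,n,E,F,e,H], logical=[F,e,H,A,n,C,n,E]
After op 7 (replace(1, 'f')): offset=5, physical=[A,n,C,n,E,F,f,H], logical=[F,f,H,A,n,C,n,E]
After op 8 (replace(7, 'o')): offset=5, physical=[A,n,C,n,o,F,f,H], logical=[F,f,H,A,n,C,n,o]
After op 9 (replace(3, 'c')): offset=5, physical=[c,n,C,n,o,F,f,H], logical=[F,f,H,c,n,C,n,o]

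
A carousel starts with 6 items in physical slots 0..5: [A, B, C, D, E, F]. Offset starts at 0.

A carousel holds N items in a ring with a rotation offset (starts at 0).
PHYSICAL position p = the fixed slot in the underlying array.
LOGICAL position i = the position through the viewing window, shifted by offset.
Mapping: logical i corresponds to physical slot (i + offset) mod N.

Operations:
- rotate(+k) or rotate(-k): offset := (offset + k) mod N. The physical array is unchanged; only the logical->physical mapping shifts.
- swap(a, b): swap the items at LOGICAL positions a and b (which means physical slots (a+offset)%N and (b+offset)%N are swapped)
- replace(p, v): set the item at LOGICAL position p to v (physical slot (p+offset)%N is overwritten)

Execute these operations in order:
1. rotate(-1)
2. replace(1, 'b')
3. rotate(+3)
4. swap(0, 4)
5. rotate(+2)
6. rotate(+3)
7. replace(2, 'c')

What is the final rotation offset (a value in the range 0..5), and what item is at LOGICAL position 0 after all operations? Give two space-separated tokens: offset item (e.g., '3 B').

Answer: 1 B

Derivation:
After op 1 (rotate(-1)): offset=5, physical=[A,B,C,D,E,F], logical=[F,A,B,C,D,E]
After op 2 (replace(1, 'b')): offset=5, physical=[b,B,C,D,E,F], logical=[F,b,B,C,D,E]
After op 3 (rotate(+3)): offset=2, physical=[b,B,C,D,E,F], logical=[C,D,E,F,b,B]
After op 4 (swap(0, 4)): offset=2, physical=[C,B,b,D,E,F], logical=[b,D,E,F,C,B]
After op 5 (rotate(+2)): offset=4, physical=[C,B,b,D,E,F], logical=[E,F,C,B,b,D]
After op 6 (rotate(+3)): offset=1, physical=[C,B,b,D,E,F], logical=[B,b,D,E,F,C]
After op 7 (replace(2, 'c')): offset=1, physical=[C,B,b,c,E,F], logical=[B,b,c,E,F,C]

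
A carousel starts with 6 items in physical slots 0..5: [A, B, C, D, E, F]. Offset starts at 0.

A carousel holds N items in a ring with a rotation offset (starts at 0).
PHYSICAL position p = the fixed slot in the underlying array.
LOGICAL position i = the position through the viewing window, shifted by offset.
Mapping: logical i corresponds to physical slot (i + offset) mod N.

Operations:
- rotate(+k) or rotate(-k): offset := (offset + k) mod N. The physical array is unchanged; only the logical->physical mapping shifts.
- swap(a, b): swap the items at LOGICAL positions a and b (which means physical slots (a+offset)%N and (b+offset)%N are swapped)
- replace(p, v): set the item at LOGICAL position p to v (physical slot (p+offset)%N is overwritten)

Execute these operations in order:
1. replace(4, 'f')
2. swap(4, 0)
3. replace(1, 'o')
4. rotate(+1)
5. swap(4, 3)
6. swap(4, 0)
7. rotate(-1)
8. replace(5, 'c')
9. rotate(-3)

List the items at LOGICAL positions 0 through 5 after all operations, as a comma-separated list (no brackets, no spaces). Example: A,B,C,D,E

Answer: D,F,c,f,A,C

Derivation:
After op 1 (replace(4, 'f')): offset=0, physical=[A,B,C,D,f,F], logical=[A,B,C,D,f,F]
After op 2 (swap(4, 0)): offset=0, physical=[f,B,C,D,A,F], logical=[f,B,C,D,A,F]
After op 3 (replace(1, 'o')): offset=0, physical=[f,o,C,D,A,F], logical=[f,o,C,D,A,F]
After op 4 (rotate(+1)): offset=1, physical=[f,o,C,D,A,F], logical=[o,C,D,A,F,f]
After op 5 (swap(4, 3)): offset=1, physical=[f,o,C,D,F,A], logical=[o,C,D,F,A,f]
After op 6 (swap(4, 0)): offset=1, physical=[f,A,C,D,F,o], logical=[A,C,D,F,o,f]
After op 7 (rotate(-1)): offset=0, physical=[f,A,C,D,F,o], logical=[f,A,C,D,F,o]
After op 8 (replace(5, 'c')): offset=0, physical=[f,A,C,D,F,c], logical=[f,A,C,D,F,c]
After op 9 (rotate(-3)): offset=3, physical=[f,A,C,D,F,c], logical=[D,F,c,f,A,C]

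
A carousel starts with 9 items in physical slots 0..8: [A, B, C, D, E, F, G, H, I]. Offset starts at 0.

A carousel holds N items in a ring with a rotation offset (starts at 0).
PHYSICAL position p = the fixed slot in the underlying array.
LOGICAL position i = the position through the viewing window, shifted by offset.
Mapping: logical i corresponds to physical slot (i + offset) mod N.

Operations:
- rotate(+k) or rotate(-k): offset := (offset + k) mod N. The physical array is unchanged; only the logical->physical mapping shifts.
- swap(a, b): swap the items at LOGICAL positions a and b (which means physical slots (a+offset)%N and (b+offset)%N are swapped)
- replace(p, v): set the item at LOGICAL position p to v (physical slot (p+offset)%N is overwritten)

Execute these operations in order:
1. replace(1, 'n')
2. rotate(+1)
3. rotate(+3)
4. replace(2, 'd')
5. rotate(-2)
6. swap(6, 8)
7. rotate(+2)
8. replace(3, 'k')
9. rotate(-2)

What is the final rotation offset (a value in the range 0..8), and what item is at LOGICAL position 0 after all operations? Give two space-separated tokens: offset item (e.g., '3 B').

Answer: 2 C

Derivation:
After op 1 (replace(1, 'n')): offset=0, physical=[A,n,C,D,E,F,G,H,I], logical=[A,n,C,D,E,F,G,H,I]
After op 2 (rotate(+1)): offset=1, physical=[A,n,C,D,E,F,G,H,I], logical=[n,C,D,E,F,G,H,I,A]
After op 3 (rotate(+3)): offset=4, physical=[A,n,C,D,E,F,G,H,I], logical=[E,F,G,H,I,A,n,C,D]
After op 4 (replace(2, 'd')): offset=4, physical=[A,n,C,D,E,F,d,H,I], logical=[E,F,d,H,I,A,n,C,D]
After op 5 (rotate(-2)): offset=2, physical=[A,n,C,D,E,F,d,H,I], logical=[C,D,E,F,d,H,I,A,n]
After op 6 (swap(6, 8)): offset=2, physical=[A,I,C,D,E,F,d,H,n], logical=[C,D,E,F,d,H,n,A,I]
After op 7 (rotate(+2)): offset=4, physical=[A,I,C,D,E,F,d,H,n], logical=[E,F,d,H,n,A,I,C,D]
After op 8 (replace(3, 'k')): offset=4, physical=[A,I,C,D,E,F,d,k,n], logical=[E,F,d,k,n,A,I,C,D]
After op 9 (rotate(-2)): offset=2, physical=[A,I,C,D,E,F,d,k,n], logical=[C,D,E,F,d,k,n,A,I]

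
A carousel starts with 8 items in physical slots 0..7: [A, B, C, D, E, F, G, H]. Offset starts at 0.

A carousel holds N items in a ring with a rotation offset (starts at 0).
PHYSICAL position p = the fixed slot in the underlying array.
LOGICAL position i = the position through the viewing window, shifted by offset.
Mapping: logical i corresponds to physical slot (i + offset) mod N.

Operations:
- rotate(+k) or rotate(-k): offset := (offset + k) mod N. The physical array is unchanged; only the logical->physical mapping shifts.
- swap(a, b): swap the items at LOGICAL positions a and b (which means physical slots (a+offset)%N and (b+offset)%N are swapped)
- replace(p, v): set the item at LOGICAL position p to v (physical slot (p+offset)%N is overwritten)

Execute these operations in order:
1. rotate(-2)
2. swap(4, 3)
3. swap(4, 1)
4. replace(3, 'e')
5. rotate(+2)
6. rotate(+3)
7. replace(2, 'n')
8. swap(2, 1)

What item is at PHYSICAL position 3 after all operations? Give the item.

Answer: D

Derivation:
After op 1 (rotate(-2)): offset=6, physical=[A,B,C,D,E,F,G,H], logical=[G,H,A,B,C,D,E,F]
After op 2 (swap(4, 3)): offset=6, physical=[A,C,B,D,E,F,G,H], logical=[G,H,A,C,B,D,E,F]
After op 3 (swap(4, 1)): offset=6, physical=[A,C,H,D,E,F,G,B], logical=[G,B,A,C,H,D,E,F]
After op 4 (replace(3, 'e')): offset=6, physical=[A,e,H,D,E,F,G,B], logical=[G,B,A,e,H,D,E,F]
After op 5 (rotate(+2)): offset=0, physical=[A,e,H,D,E,F,G,B], logical=[A,e,H,D,E,F,G,B]
After op 6 (rotate(+3)): offset=3, physical=[A,e,H,D,E,F,G,B], logical=[D,E,F,G,B,A,e,H]
After op 7 (replace(2, 'n')): offset=3, physical=[A,e,H,D,E,n,G,B], logical=[D,E,n,G,B,A,e,H]
After op 8 (swap(2, 1)): offset=3, physical=[A,e,H,D,n,E,G,B], logical=[D,n,E,G,B,A,e,H]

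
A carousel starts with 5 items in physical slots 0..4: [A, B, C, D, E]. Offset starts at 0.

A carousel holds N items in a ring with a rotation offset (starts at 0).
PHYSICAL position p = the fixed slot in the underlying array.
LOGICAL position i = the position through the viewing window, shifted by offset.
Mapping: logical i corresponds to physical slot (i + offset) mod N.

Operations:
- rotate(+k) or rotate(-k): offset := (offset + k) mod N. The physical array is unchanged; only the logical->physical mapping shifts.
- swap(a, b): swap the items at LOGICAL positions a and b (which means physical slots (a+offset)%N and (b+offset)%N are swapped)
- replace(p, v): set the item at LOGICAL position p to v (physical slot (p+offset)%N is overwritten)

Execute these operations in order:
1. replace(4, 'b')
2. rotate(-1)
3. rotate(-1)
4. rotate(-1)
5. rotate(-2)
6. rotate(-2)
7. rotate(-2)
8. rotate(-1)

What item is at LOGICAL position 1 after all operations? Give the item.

Answer: B

Derivation:
After op 1 (replace(4, 'b')): offset=0, physical=[A,B,C,D,b], logical=[A,B,C,D,b]
After op 2 (rotate(-1)): offset=4, physical=[A,B,C,D,b], logical=[b,A,B,C,D]
After op 3 (rotate(-1)): offset=3, physical=[A,B,C,D,b], logical=[D,b,A,B,C]
After op 4 (rotate(-1)): offset=2, physical=[A,B,C,D,b], logical=[C,D,b,A,B]
After op 5 (rotate(-2)): offset=0, physical=[A,B,C,D,b], logical=[A,B,C,D,b]
After op 6 (rotate(-2)): offset=3, physical=[A,B,C,D,b], logical=[D,b,A,B,C]
After op 7 (rotate(-2)): offset=1, physical=[A,B,C,D,b], logical=[B,C,D,b,A]
After op 8 (rotate(-1)): offset=0, physical=[A,B,C,D,b], logical=[A,B,C,D,b]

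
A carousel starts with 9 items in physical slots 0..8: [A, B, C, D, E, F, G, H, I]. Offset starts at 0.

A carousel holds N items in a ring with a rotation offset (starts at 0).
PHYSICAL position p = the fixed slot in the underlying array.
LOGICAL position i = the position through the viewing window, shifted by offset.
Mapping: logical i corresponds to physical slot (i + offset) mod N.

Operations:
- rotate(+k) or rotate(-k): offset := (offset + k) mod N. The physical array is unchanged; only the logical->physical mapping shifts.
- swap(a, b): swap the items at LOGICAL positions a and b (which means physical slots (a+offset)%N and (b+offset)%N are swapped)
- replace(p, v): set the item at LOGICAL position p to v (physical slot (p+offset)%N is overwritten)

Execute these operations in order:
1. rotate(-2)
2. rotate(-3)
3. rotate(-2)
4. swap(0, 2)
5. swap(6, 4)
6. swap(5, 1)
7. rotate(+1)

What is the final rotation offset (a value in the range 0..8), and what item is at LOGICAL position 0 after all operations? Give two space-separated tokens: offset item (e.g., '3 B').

Answer: 3 H

Derivation:
After op 1 (rotate(-2)): offset=7, physical=[A,B,C,D,E,F,G,H,I], logical=[H,I,A,B,C,D,E,F,G]
After op 2 (rotate(-3)): offset=4, physical=[A,B,C,D,E,F,G,H,I], logical=[E,F,G,H,I,A,B,C,D]
After op 3 (rotate(-2)): offset=2, physical=[A,B,C,D,E,F,G,H,I], logical=[C,D,E,F,G,H,I,A,B]
After op 4 (swap(0, 2)): offset=2, physical=[A,B,E,D,C,F,G,H,I], logical=[E,D,C,F,G,H,I,A,B]
After op 5 (swap(6, 4)): offset=2, physical=[A,B,E,D,C,F,I,H,G], logical=[E,D,C,F,I,H,G,A,B]
After op 6 (swap(5, 1)): offset=2, physical=[A,B,E,H,C,F,I,D,G], logical=[E,H,C,F,I,D,G,A,B]
After op 7 (rotate(+1)): offset=3, physical=[A,B,E,H,C,F,I,D,G], logical=[H,C,F,I,D,G,A,B,E]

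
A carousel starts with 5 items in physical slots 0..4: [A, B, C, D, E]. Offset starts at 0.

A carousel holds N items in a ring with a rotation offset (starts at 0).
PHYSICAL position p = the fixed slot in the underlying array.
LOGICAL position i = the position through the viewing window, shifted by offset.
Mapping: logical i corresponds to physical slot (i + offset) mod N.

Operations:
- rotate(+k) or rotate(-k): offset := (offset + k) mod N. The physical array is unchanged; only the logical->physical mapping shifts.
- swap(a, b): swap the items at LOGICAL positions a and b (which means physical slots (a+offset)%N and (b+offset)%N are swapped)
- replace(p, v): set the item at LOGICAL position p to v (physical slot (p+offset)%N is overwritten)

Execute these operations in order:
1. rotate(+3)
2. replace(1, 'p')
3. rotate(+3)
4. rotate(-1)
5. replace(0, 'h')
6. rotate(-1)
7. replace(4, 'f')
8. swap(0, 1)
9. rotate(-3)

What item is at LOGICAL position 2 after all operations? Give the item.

Answer: f

Derivation:
After op 1 (rotate(+3)): offset=3, physical=[A,B,C,D,E], logical=[D,E,A,B,C]
After op 2 (replace(1, 'p')): offset=3, physical=[A,B,C,D,p], logical=[D,p,A,B,C]
After op 3 (rotate(+3)): offset=1, physical=[A,B,C,D,p], logical=[B,C,D,p,A]
After op 4 (rotate(-1)): offset=0, physical=[A,B,C,D,p], logical=[A,B,C,D,p]
After op 5 (replace(0, 'h')): offset=0, physical=[h,B,C,D,p], logical=[h,B,C,D,p]
After op 6 (rotate(-1)): offset=4, physical=[h,B,C,D,p], logical=[p,h,B,C,D]
After op 7 (replace(4, 'f')): offset=4, physical=[h,B,C,f,p], logical=[p,h,B,C,f]
After op 8 (swap(0, 1)): offset=4, physical=[p,B,C,f,h], logical=[h,p,B,C,f]
After op 9 (rotate(-3)): offset=1, physical=[p,B,C,f,h], logical=[B,C,f,h,p]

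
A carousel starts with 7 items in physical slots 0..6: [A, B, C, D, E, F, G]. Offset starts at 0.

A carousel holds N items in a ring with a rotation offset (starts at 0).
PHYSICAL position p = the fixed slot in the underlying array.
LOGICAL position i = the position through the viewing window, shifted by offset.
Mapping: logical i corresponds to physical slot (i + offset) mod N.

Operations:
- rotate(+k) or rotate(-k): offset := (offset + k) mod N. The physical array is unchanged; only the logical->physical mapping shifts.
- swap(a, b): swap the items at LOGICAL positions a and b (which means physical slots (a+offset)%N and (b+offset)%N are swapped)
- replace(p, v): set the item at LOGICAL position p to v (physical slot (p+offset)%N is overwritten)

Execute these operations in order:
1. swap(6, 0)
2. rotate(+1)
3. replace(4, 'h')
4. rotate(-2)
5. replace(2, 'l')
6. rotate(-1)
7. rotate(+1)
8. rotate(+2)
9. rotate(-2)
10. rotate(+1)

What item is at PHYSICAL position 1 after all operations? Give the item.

After op 1 (swap(6, 0)): offset=0, physical=[G,B,C,D,E,F,A], logical=[G,B,C,D,E,F,A]
After op 2 (rotate(+1)): offset=1, physical=[G,B,C,D,E,F,A], logical=[B,C,D,E,F,A,G]
After op 3 (replace(4, 'h')): offset=1, physical=[G,B,C,D,E,h,A], logical=[B,C,D,E,h,A,G]
After op 4 (rotate(-2)): offset=6, physical=[G,B,C,D,E,h,A], logical=[A,G,B,C,D,E,h]
After op 5 (replace(2, 'l')): offset=6, physical=[G,l,C,D,E,h,A], logical=[A,G,l,C,D,E,h]
After op 6 (rotate(-1)): offset=5, physical=[G,l,C,D,E,h,A], logical=[h,A,G,l,C,D,E]
After op 7 (rotate(+1)): offset=6, physical=[G,l,C,D,E,h,A], logical=[A,G,l,C,D,E,h]
After op 8 (rotate(+2)): offset=1, physical=[G,l,C,D,E,h,A], logical=[l,C,D,E,h,A,G]
After op 9 (rotate(-2)): offset=6, physical=[G,l,C,D,E,h,A], logical=[A,G,l,C,D,E,h]
After op 10 (rotate(+1)): offset=0, physical=[G,l,C,D,E,h,A], logical=[G,l,C,D,E,h,A]

Answer: l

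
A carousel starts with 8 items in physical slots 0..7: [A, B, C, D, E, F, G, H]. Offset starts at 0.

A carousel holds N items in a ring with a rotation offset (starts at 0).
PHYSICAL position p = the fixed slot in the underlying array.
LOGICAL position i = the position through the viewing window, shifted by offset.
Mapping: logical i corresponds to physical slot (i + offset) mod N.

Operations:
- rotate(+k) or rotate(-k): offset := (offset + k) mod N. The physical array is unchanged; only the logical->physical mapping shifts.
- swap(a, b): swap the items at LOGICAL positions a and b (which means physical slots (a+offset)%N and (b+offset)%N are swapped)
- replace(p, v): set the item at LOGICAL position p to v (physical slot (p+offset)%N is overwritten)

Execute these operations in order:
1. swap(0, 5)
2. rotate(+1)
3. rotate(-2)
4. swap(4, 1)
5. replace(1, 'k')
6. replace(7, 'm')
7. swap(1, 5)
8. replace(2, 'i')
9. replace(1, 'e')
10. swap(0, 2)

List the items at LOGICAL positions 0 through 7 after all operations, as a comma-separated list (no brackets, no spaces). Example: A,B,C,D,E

After op 1 (swap(0, 5)): offset=0, physical=[F,B,C,D,E,A,G,H], logical=[F,B,C,D,E,A,G,H]
After op 2 (rotate(+1)): offset=1, physical=[F,B,C,D,E,A,G,H], logical=[B,C,D,E,A,G,H,F]
After op 3 (rotate(-2)): offset=7, physical=[F,B,C,D,E,A,G,H], logical=[H,F,B,C,D,E,A,G]
After op 4 (swap(4, 1)): offset=7, physical=[D,B,C,F,E,A,G,H], logical=[H,D,B,C,F,E,A,G]
After op 5 (replace(1, 'k')): offset=7, physical=[k,B,C,F,E,A,G,H], logical=[H,k,B,C,F,E,A,G]
After op 6 (replace(7, 'm')): offset=7, physical=[k,B,C,F,E,A,m,H], logical=[H,k,B,C,F,E,A,m]
After op 7 (swap(1, 5)): offset=7, physical=[E,B,C,F,k,A,m,H], logical=[H,E,B,C,F,k,A,m]
After op 8 (replace(2, 'i')): offset=7, physical=[E,i,C,F,k,A,m,H], logical=[H,E,i,C,F,k,A,m]
After op 9 (replace(1, 'e')): offset=7, physical=[e,i,C,F,k,A,m,H], logical=[H,e,i,C,F,k,A,m]
After op 10 (swap(0, 2)): offset=7, physical=[e,H,C,F,k,A,m,i], logical=[i,e,H,C,F,k,A,m]

Answer: i,e,H,C,F,k,A,m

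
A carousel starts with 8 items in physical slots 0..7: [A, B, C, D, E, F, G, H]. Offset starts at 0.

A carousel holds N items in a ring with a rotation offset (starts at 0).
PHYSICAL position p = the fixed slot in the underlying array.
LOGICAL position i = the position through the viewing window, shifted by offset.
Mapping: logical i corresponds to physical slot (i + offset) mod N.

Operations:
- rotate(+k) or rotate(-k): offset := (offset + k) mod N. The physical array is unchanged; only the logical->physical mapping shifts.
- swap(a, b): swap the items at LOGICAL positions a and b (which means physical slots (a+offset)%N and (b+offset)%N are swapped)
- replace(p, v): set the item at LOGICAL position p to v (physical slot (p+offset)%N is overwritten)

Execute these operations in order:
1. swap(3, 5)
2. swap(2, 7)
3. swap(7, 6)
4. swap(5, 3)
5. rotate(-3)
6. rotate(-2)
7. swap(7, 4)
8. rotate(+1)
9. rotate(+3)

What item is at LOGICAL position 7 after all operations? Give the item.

Answer: C

Derivation:
After op 1 (swap(3, 5)): offset=0, physical=[A,B,C,F,E,D,G,H], logical=[A,B,C,F,E,D,G,H]
After op 2 (swap(2, 7)): offset=0, physical=[A,B,H,F,E,D,G,C], logical=[A,B,H,F,E,D,G,C]
After op 3 (swap(7, 6)): offset=0, physical=[A,B,H,F,E,D,C,G], logical=[A,B,H,F,E,D,C,G]
After op 4 (swap(5, 3)): offset=0, physical=[A,B,H,D,E,F,C,G], logical=[A,B,H,D,E,F,C,G]
After op 5 (rotate(-3)): offset=5, physical=[A,B,H,D,E,F,C,G], logical=[F,C,G,A,B,H,D,E]
After op 6 (rotate(-2)): offset=3, physical=[A,B,H,D,E,F,C,G], logical=[D,E,F,C,G,A,B,H]
After op 7 (swap(7, 4)): offset=3, physical=[A,B,G,D,E,F,C,H], logical=[D,E,F,C,H,A,B,G]
After op 8 (rotate(+1)): offset=4, physical=[A,B,G,D,E,F,C,H], logical=[E,F,C,H,A,B,G,D]
After op 9 (rotate(+3)): offset=7, physical=[A,B,G,D,E,F,C,H], logical=[H,A,B,G,D,E,F,C]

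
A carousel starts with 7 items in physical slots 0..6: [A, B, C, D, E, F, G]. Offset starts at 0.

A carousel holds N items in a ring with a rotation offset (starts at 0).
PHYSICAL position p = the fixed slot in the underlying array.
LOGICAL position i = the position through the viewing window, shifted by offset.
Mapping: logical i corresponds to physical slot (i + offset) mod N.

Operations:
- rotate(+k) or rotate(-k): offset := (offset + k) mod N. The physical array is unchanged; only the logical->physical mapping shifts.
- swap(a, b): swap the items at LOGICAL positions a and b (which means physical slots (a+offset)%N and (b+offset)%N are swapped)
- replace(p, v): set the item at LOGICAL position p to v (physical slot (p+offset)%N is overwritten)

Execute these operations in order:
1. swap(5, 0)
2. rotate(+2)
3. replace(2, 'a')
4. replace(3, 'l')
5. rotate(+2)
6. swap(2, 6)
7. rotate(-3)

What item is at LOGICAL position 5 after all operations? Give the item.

Answer: D

Derivation:
After op 1 (swap(5, 0)): offset=0, physical=[F,B,C,D,E,A,G], logical=[F,B,C,D,E,A,G]
After op 2 (rotate(+2)): offset=2, physical=[F,B,C,D,E,A,G], logical=[C,D,E,A,G,F,B]
After op 3 (replace(2, 'a')): offset=2, physical=[F,B,C,D,a,A,G], logical=[C,D,a,A,G,F,B]
After op 4 (replace(3, 'l')): offset=2, physical=[F,B,C,D,a,l,G], logical=[C,D,a,l,G,F,B]
After op 5 (rotate(+2)): offset=4, physical=[F,B,C,D,a,l,G], logical=[a,l,G,F,B,C,D]
After op 6 (swap(2, 6)): offset=4, physical=[F,B,C,G,a,l,D], logical=[a,l,D,F,B,C,G]
After op 7 (rotate(-3)): offset=1, physical=[F,B,C,G,a,l,D], logical=[B,C,G,a,l,D,F]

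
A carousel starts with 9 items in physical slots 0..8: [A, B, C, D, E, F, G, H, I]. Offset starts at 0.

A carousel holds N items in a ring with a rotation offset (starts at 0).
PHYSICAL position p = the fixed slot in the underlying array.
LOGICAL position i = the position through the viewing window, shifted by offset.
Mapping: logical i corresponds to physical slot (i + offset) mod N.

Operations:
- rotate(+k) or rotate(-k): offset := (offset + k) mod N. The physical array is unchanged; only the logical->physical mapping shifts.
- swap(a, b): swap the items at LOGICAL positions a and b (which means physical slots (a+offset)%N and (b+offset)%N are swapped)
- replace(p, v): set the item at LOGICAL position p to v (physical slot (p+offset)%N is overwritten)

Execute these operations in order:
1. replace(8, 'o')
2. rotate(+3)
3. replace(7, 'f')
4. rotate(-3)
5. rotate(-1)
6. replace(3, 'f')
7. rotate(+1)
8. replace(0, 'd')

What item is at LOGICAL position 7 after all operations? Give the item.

After op 1 (replace(8, 'o')): offset=0, physical=[A,B,C,D,E,F,G,H,o], logical=[A,B,C,D,E,F,G,H,o]
After op 2 (rotate(+3)): offset=3, physical=[A,B,C,D,E,F,G,H,o], logical=[D,E,F,G,H,o,A,B,C]
After op 3 (replace(7, 'f')): offset=3, physical=[A,f,C,D,E,F,G,H,o], logical=[D,E,F,G,H,o,A,f,C]
After op 4 (rotate(-3)): offset=0, physical=[A,f,C,D,E,F,G,H,o], logical=[A,f,C,D,E,F,G,H,o]
After op 5 (rotate(-1)): offset=8, physical=[A,f,C,D,E,F,G,H,o], logical=[o,A,f,C,D,E,F,G,H]
After op 6 (replace(3, 'f')): offset=8, physical=[A,f,f,D,E,F,G,H,o], logical=[o,A,f,f,D,E,F,G,H]
After op 7 (rotate(+1)): offset=0, physical=[A,f,f,D,E,F,G,H,o], logical=[A,f,f,D,E,F,G,H,o]
After op 8 (replace(0, 'd')): offset=0, physical=[d,f,f,D,E,F,G,H,o], logical=[d,f,f,D,E,F,G,H,o]

Answer: H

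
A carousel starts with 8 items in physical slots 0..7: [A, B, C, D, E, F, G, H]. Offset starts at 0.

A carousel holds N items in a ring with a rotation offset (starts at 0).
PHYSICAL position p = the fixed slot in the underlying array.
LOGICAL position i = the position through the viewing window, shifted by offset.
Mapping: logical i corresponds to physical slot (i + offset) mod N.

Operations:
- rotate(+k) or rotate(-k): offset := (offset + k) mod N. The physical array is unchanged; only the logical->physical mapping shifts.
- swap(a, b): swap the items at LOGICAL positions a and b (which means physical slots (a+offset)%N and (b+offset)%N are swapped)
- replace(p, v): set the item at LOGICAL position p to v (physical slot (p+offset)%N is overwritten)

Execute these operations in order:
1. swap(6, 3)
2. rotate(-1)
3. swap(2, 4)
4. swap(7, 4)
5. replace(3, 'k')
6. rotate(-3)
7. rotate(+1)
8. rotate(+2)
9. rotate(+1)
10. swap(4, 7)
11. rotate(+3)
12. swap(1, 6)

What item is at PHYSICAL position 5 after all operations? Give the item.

After op 1 (swap(6, 3)): offset=0, physical=[A,B,C,G,E,F,D,H], logical=[A,B,C,G,E,F,D,H]
After op 2 (rotate(-1)): offset=7, physical=[A,B,C,G,E,F,D,H], logical=[H,A,B,C,G,E,F,D]
After op 3 (swap(2, 4)): offset=7, physical=[A,G,C,B,E,F,D,H], logical=[H,A,G,C,B,E,F,D]
After op 4 (swap(7, 4)): offset=7, physical=[A,G,C,D,E,F,B,H], logical=[H,A,G,C,D,E,F,B]
After op 5 (replace(3, 'k')): offset=7, physical=[A,G,k,D,E,F,B,H], logical=[H,A,G,k,D,E,F,B]
After op 6 (rotate(-3)): offset=4, physical=[A,G,k,D,E,F,B,H], logical=[E,F,B,H,A,G,k,D]
After op 7 (rotate(+1)): offset=5, physical=[A,G,k,D,E,F,B,H], logical=[F,B,H,A,G,k,D,E]
After op 8 (rotate(+2)): offset=7, physical=[A,G,k,D,E,F,B,H], logical=[H,A,G,k,D,E,F,B]
After op 9 (rotate(+1)): offset=0, physical=[A,G,k,D,E,F,B,H], logical=[A,G,k,D,E,F,B,H]
After op 10 (swap(4, 7)): offset=0, physical=[A,G,k,D,H,F,B,E], logical=[A,G,k,D,H,F,B,E]
After op 11 (rotate(+3)): offset=3, physical=[A,G,k,D,H,F,B,E], logical=[D,H,F,B,E,A,G,k]
After op 12 (swap(1, 6)): offset=3, physical=[A,H,k,D,G,F,B,E], logical=[D,G,F,B,E,A,H,k]

Answer: F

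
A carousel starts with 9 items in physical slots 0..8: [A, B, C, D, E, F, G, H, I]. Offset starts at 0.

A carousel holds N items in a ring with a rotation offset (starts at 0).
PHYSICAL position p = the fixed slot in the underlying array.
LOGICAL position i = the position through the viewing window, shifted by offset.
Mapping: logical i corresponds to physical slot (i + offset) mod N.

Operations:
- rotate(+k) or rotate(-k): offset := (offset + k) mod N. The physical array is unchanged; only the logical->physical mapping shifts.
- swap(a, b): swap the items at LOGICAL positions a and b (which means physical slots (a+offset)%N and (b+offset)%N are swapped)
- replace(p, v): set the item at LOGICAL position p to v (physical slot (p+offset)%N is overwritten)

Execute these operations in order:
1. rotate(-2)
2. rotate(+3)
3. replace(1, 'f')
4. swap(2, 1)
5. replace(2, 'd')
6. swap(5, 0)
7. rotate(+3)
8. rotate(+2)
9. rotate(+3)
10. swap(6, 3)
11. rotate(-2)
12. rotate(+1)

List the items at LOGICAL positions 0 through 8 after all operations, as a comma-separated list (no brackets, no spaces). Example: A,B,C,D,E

Answer: I,A,G,D,B,E,F,d,H

Derivation:
After op 1 (rotate(-2)): offset=7, physical=[A,B,C,D,E,F,G,H,I], logical=[H,I,A,B,C,D,E,F,G]
After op 2 (rotate(+3)): offset=1, physical=[A,B,C,D,E,F,G,H,I], logical=[B,C,D,E,F,G,H,I,A]
After op 3 (replace(1, 'f')): offset=1, physical=[A,B,f,D,E,F,G,H,I], logical=[B,f,D,E,F,G,H,I,A]
After op 4 (swap(2, 1)): offset=1, physical=[A,B,D,f,E,F,G,H,I], logical=[B,D,f,E,F,G,H,I,A]
After op 5 (replace(2, 'd')): offset=1, physical=[A,B,D,d,E,F,G,H,I], logical=[B,D,d,E,F,G,H,I,A]
After op 6 (swap(5, 0)): offset=1, physical=[A,G,D,d,E,F,B,H,I], logical=[G,D,d,E,F,B,H,I,A]
After op 7 (rotate(+3)): offset=4, physical=[A,G,D,d,E,F,B,H,I], logical=[E,F,B,H,I,A,G,D,d]
After op 8 (rotate(+2)): offset=6, physical=[A,G,D,d,E,F,B,H,I], logical=[B,H,I,A,G,D,d,E,F]
After op 9 (rotate(+3)): offset=0, physical=[A,G,D,d,E,F,B,H,I], logical=[A,G,D,d,E,F,B,H,I]
After op 10 (swap(6, 3)): offset=0, physical=[A,G,D,B,E,F,d,H,I], logical=[A,G,D,B,E,F,d,H,I]
After op 11 (rotate(-2)): offset=7, physical=[A,G,D,B,E,F,d,H,I], logical=[H,I,A,G,D,B,E,F,d]
After op 12 (rotate(+1)): offset=8, physical=[A,G,D,B,E,F,d,H,I], logical=[I,A,G,D,B,E,F,d,H]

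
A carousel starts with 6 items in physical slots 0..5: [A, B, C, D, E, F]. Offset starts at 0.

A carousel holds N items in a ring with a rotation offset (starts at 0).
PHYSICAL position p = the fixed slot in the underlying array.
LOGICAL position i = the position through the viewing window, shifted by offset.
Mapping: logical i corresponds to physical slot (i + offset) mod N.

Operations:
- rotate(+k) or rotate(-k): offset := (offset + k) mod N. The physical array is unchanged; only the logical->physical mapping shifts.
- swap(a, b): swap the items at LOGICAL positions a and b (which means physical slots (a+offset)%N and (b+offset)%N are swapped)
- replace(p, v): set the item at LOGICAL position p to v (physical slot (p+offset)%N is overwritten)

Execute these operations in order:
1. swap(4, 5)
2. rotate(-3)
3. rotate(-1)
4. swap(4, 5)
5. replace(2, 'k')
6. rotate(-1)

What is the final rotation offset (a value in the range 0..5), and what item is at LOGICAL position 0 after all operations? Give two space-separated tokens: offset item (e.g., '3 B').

Answer: 1 A

Derivation:
After op 1 (swap(4, 5)): offset=0, physical=[A,B,C,D,F,E], logical=[A,B,C,D,F,E]
After op 2 (rotate(-3)): offset=3, physical=[A,B,C,D,F,E], logical=[D,F,E,A,B,C]
After op 3 (rotate(-1)): offset=2, physical=[A,B,C,D,F,E], logical=[C,D,F,E,A,B]
After op 4 (swap(4, 5)): offset=2, physical=[B,A,C,D,F,E], logical=[C,D,F,E,B,A]
After op 5 (replace(2, 'k')): offset=2, physical=[B,A,C,D,k,E], logical=[C,D,k,E,B,A]
After op 6 (rotate(-1)): offset=1, physical=[B,A,C,D,k,E], logical=[A,C,D,k,E,B]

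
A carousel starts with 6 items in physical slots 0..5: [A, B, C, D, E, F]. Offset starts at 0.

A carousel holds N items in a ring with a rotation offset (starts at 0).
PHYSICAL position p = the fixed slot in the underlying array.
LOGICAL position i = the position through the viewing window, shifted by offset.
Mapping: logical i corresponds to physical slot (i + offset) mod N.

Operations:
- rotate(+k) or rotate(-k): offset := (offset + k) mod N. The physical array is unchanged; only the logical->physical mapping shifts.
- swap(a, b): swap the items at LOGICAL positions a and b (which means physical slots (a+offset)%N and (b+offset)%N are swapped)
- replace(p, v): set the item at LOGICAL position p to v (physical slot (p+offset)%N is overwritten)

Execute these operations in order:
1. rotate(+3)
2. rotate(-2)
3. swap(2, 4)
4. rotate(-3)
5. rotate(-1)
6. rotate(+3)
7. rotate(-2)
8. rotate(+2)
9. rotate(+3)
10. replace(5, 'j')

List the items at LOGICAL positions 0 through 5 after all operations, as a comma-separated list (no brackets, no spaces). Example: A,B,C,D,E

Answer: F,E,D,A,B,j

Derivation:
After op 1 (rotate(+3)): offset=3, physical=[A,B,C,D,E,F], logical=[D,E,F,A,B,C]
After op 2 (rotate(-2)): offset=1, physical=[A,B,C,D,E,F], logical=[B,C,D,E,F,A]
After op 3 (swap(2, 4)): offset=1, physical=[A,B,C,F,E,D], logical=[B,C,F,E,D,A]
After op 4 (rotate(-3)): offset=4, physical=[A,B,C,F,E,D], logical=[E,D,A,B,C,F]
After op 5 (rotate(-1)): offset=3, physical=[A,B,C,F,E,D], logical=[F,E,D,A,B,C]
After op 6 (rotate(+3)): offset=0, physical=[A,B,C,F,E,D], logical=[A,B,C,F,E,D]
After op 7 (rotate(-2)): offset=4, physical=[A,B,C,F,E,D], logical=[E,D,A,B,C,F]
After op 8 (rotate(+2)): offset=0, physical=[A,B,C,F,E,D], logical=[A,B,C,F,E,D]
After op 9 (rotate(+3)): offset=3, physical=[A,B,C,F,E,D], logical=[F,E,D,A,B,C]
After op 10 (replace(5, 'j')): offset=3, physical=[A,B,j,F,E,D], logical=[F,E,D,A,B,j]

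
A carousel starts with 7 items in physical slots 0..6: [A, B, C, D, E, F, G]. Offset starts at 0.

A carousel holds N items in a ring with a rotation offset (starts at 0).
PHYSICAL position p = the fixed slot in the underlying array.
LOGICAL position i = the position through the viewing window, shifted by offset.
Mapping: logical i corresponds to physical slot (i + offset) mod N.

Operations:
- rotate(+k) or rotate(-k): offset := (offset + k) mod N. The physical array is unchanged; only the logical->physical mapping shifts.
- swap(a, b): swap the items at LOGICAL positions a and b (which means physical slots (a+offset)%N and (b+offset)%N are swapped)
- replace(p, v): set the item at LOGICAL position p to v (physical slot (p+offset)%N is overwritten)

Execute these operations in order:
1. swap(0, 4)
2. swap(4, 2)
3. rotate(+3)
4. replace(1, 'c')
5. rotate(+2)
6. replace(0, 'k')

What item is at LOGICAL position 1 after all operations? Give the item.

After op 1 (swap(0, 4)): offset=0, physical=[E,B,C,D,A,F,G], logical=[E,B,C,D,A,F,G]
After op 2 (swap(4, 2)): offset=0, physical=[E,B,A,D,C,F,G], logical=[E,B,A,D,C,F,G]
After op 3 (rotate(+3)): offset=3, physical=[E,B,A,D,C,F,G], logical=[D,C,F,G,E,B,A]
After op 4 (replace(1, 'c')): offset=3, physical=[E,B,A,D,c,F,G], logical=[D,c,F,G,E,B,A]
After op 5 (rotate(+2)): offset=5, physical=[E,B,A,D,c,F,G], logical=[F,G,E,B,A,D,c]
After op 6 (replace(0, 'k')): offset=5, physical=[E,B,A,D,c,k,G], logical=[k,G,E,B,A,D,c]

Answer: G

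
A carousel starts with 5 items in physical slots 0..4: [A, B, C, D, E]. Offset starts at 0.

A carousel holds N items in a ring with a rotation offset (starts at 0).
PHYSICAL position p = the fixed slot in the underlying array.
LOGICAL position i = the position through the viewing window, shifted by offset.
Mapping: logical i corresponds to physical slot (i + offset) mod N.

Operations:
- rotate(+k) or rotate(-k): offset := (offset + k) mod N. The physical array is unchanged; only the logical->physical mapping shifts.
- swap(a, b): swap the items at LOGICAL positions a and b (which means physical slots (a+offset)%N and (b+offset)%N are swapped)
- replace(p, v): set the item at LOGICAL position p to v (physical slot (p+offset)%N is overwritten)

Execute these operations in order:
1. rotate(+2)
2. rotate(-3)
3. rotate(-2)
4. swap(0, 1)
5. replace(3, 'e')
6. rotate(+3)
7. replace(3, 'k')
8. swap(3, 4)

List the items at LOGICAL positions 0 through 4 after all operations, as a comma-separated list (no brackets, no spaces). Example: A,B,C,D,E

Answer: e,B,D,E,k

Derivation:
After op 1 (rotate(+2)): offset=2, physical=[A,B,C,D,E], logical=[C,D,E,A,B]
After op 2 (rotate(-3)): offset=4, physical=[A,B,C,D,E], logical=[E,A,B,C,D]
After op 3 (rotate(-2)): offset=2, physical=[A,B,C,D,E], logical=[C,D,E,A,B]
After op 4 (swap(0, 1)): offset=2, physical=[A,B,D,C,E], logical=[D,C,E,A,B]
After op 5 (replace(3, 'e')): offset=2, physical=[e,B,D,C,E], logical=[D,C,E,e,B]
After op 6 (rotate(+3)): offset=0, physical=[e,B,D,C,E], logical=[e,B,D,C,E]
After op 7 (replace(3, 'k')): offset=0, physical=[e,B,D,k,E], logical=[e,B,D,k,E]
After op 8 (swap(3, 4)): offset=0, physical=[e,B,D,E,k], logical=[e,B,D,E,k]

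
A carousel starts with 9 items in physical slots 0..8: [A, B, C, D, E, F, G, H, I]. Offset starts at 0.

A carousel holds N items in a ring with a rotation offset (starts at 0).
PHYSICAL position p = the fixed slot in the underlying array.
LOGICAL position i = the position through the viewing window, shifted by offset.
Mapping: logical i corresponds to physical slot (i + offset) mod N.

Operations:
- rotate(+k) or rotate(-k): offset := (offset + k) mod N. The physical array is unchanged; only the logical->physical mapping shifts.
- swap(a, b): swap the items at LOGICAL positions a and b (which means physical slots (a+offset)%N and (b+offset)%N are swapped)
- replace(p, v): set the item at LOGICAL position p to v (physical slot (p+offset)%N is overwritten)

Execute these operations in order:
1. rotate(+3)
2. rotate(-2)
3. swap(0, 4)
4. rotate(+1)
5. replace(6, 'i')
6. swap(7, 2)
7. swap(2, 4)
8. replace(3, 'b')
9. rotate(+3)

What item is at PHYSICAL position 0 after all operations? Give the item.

After op 1 (rotate(+3)): offset=3, physical=[A,B,C,D,E,F,G,H,I], logical=[D,E,F,G,H,I,A,B,C]
After op 2 (rotate(-2)): offset=1, physical=[A,B,C,D,E,F,G,H,I], logical=[B,C,D,E,F,G,H,I,A]
After op 3 (swap(0, 4)): offset=1, physical=[A,F,C,D,E,B,G,H,I], logical=[F,C,D,E,B,G,H,I,A]
After op 4 (rotate(+1)): offset=2, physical=[A,F,C,D,E,B,G,H,I], logical=[C,D,E,B,G,H,I,A,F]
After op 5 (replace(6, 'i')): offset=2, physical=[A,F,C,D,E,B,G,H,i], logical=[C,D,E,B,G,H,i,A,F]
After op 6 (swap(7, 2)): offset=2, physical=[E,F,C,D,A,B,G,H,i], logical=[C,D,A,B,G,H,i,E,F]
After op 7 (swap(2, 4)): offset=2, physical=[E,F,C,D,G,B,A,H,i], logical=[C,D,G,B,A,H,i,E,F]
After op 8 (replace(3, 'b')): offset=2, physical=[E,F,C,D,G,b,A,H,i], logical=[C,D,G,b,A,H,i,E,F]
After op 9 (rotate(+3)): offset=5, physical=[E,F,C,D,G,b,A,H,i], logical=[b,A,H,i,E,F,C,D,G]

Answer: E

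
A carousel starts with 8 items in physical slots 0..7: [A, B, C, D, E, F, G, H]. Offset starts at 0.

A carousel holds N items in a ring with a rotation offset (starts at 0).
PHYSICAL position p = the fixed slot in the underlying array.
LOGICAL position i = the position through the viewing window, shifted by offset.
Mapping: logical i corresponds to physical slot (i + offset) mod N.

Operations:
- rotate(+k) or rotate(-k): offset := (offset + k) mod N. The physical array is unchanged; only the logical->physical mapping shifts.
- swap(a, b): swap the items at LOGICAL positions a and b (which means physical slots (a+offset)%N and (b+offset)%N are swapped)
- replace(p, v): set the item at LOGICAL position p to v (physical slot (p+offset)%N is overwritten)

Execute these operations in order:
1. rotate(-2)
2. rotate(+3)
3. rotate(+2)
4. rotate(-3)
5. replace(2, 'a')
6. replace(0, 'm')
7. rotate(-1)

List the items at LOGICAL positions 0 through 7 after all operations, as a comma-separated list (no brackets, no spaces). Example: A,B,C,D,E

Answer: H,m,B,a,D,E,F,G

Derivation:
After op 1 (rotate(-2)): offset=6, physical=[A,B,C,D,E,F,G,H], logical=[G,H,A,B,C,D,E,F]
After op 2 (rotate(+3)): offset=1, physical=[A,B,C,D,E,F,G,H], logical=[B,C,D,E,F,G,H,A]
After op 3 (rotate(+2)): offset=3, physical=[A,B,C,D,E,F,G,H], logical=[D,E,F,G,H,A,B,C]
After op 4 (rotate(-3)): offset=0, physical=[A,B,C,D,E,F,G,H], logical=[A,B,C,D,E,F,G,H]
After op 5 (replace(2, 'a')): offset=0, physical=[A,B,a,D,E,F,G,H], logical=[A,B,a,D,E,F,G,H]
After op 6 (replace(0, 'm')): offset=0, physical=[m,B,a,D,E,F,G,H], logical=[m,B,a,D,E,F,G,H]
After op 7 (rotate(-1)): offset=7, physical=[m,B,a,D,E,F,G,H], logical=[H,m,B,a,D,E,F,G]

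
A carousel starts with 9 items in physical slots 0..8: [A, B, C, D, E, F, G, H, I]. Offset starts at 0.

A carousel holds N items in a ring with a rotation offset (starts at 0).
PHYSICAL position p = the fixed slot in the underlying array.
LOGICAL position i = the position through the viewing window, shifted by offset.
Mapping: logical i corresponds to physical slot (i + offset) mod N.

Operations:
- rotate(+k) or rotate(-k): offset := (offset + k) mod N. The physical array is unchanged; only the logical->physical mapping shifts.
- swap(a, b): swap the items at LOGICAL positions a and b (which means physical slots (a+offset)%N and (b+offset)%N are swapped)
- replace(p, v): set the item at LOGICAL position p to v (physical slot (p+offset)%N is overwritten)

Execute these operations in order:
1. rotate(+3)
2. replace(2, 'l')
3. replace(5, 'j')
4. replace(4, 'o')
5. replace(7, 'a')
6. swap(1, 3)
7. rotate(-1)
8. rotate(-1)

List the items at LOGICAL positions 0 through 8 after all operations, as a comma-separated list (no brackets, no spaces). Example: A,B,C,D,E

After op 1 (rotate(+3)): offset=3, physical=[A,B,C,D,E,F,G,H,I], logical=[D,E,F,G,H,I,A,B,C]
After op 2 (replace(2, 'l')): offset=3, physical=[A,B,C,D,E,l,G,H,I], logical=[D,E,l,G,H,I,A,B,C]
After op 3 (replace(5, 'j')): offset=3, physical=[A,B,C,D,E,l,G,H,j], logical=[D,E,l,G,H,j,A,B,C]
After op 4 (replace(4, 'o')): offset=3, physical=[A,B,C,D,E,l,G,o,j], logical=[D,E,l,G,o,j,A,B,C]
After op 5 (replace(7, 'a')): offset=3, physical=[A,a,C,D,E,l,G,o,j], logical=[D,E,l,G,o,j,A,a,C]
After op 6 (swap(1, 3)): offset=3, physical=[A,a,C,D,G,l,E,o,j], logical=[D,G,l,E,o,j,A,a,C]
After op 7 (rotate(-1)): offset=2, physical=[A,a,C,D,G,l,E,o,j], logical=[C,D,G,l,E,o,j,A,a]
After op 8 (rotate(-1)): offset=1, physical=[A,a,C,D,G,l,E,o,j], logical=[a,C,D,G,l,E,o,j,A]

Answer: a,C,D,G,l,E,o,j,A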